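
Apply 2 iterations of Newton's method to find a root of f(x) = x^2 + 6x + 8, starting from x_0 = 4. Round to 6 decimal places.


Newton's method: x_(n+1) = x_n - f(x_n)/f'(x_n)
f(x) = x^2 + 6x + 8
f'(x) = 2x + 6

Iteration 1:
  f(4.000000) = 48.000000
  f'(4.000000) = 14.000000
  x_1 = 4.000000 - (48.000000)/(14.000000) = 0.571429

Iteration 2:
  f(0.571429) = 11.755102
  f'(0.571429) = 7.142857
  x_2 = 0.571429 - (11.755102)/(7.142857) = -1.074286

x_2 = -1.074286


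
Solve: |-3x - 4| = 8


An absolute value equation |expr| = 8 gives two cases:
Case 1: -3x - 4 = 8
  -3x = 12, so x = -4
Case 2: -3x - 4 = -8
  -3x = -4, so x = 4/3

x = -4, x = 4/3


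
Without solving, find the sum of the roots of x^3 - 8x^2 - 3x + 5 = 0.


By Vieta's formulas for x^3 + bx^2 + cx + d = 0:
  r1 + r2 + r3 = -b/a = 8
  r1*r2 + r1*r3 + r2*r3 = c/a = -3
  r1*r2*r3 = -d/a = -5


Sum = 8


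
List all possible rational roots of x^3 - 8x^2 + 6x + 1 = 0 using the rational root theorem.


Rational root theorem: possible roots are ±p/q where:
  p divides the constant term (1): p ∈ {1}
  q divides the leading coefficient (1): q ∈ {1}

All possible rational roots: -1, 1

-1, 1


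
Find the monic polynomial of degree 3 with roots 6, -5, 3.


A monic polynomial with roots 6, -5, 3 is:
p(x) = (x - 6)(x + 5)(x - 3)
After multiplying by (x - 6): x - 6
After multiplying by (x + 5): x^2 - x - 30
After multiplying by (x - 3): x^3 - 4x^2 - 27x + 90

x^3 - 4x^2 - 27x + 90


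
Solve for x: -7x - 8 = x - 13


Starting with: -7x - 8 = x - 13
Move all x terms to left: (-7 - 1)x = -13 + 8
Simplify: -8x = -5
Divide both sides by -8: x = 5/8

x = 5/8


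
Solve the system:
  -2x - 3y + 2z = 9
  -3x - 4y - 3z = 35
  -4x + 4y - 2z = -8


Using Cramer's rule. Expand each determinant along the first row.
D  = (-2)*[(-4)*(-2) - (-3)*4] - (-3)*[(-3)*(-2) - (-3)*(-4)] + 2*[(-3)*4 - (-4)*(-4)]
  = (-2)*(20) - (-3)*(-6) + 2*(-28) = -114
Dx = 9*[(-4)*(-2) - (-3)*4] - (-3)*[35*(-2) - (-3)*(-8)] + 2*[35*4 - (-4)*(-8)]
  = 9*(20) - (-3)*(-94) + 2*(108) = 114
Dy = (-2)*[35*(-2) - (-3)*(-8)] - 9*[(-3)*(-2) - (-3)*(-4)] + 2*[(-3)*(-8) - 35*(-4)]
  = (-2)*(-94) - 9*(-6) + 2*(164) = 570
Dz = (-2)*[(-4)*(-8) - 35*4] - (-3)*[(-3)*(-8) - 35*(-4)] + 9*[(-3)*4 - (-4)*(-4)]
  = (-2)*(-108) - (-3)*(164) + 9*(-28) = 456
x = Dx/D = 114/-114 = -1, y = Dy/D = 570/-114 = -5, z = Dz/D = 456/-114 = -4
Check eq1: (-2)(-1) + (-3)(-5) + (2)(-4) = 9 = 9 ✓
Check eq2: (-3)(-1) + (-4)(-5) + (-3)(-4) = 35 = 35 ✓
Check eq3: (-4)(-1) + (4)(-5) + (-2)(-4) = -8 = -8 ✓

x = -1, y = -5, z = -4


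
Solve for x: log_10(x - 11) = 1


Convert to exponential form: x - 11 = 10^1 = 10
x = 10 + 11 = 21
Check: log_10(21 - 11) = log_10(10) = log_10(10) = 1 ✓

x = 21


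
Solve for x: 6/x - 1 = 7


Subtract -1 from both sides: 6/x = 8
Multiply both sides by x: 6 = 8 * x
Divide by 8: x = 3/4

x = 3/4


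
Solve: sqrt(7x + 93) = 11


Square both sides: 7x + 93 = 11^2 = 121
7x = 121 - 93 = 28
x = 4
Check: sqrt(7*4 + 93) = sqrt(121) = 11 ✓

x = 4


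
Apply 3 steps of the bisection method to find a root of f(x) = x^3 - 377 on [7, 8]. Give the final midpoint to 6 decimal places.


f(x) = x^3 - 377
f(7) = -34 < 0
f(8) = 135 > 0

Step 1: midpoint = (7.000000 + 8.000000)/2 = 7.500000
  f(7.500000) = 44.875000
  f(mid) > 0, so root is in [7.000000, 7.500000]

Step 2: midpoint = (7.000000 + 7.500000)/2 = 7.250000
  f(7.250000) = 4.078125
  f(mid) > 0, so root is in [7.000000, 7.250000]

Step 3: midpoint = (7.000000 + 7.250000)/2 = 7.125000
  f(7.125000) = -15.294922
  f(mid) < 0, so root is in [7.125000, 7.250000]

midpoint = 7.125000


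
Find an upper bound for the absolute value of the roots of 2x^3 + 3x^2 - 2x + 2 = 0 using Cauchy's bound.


Cauchy's bound: all roots r satisfy |r| <= 1 + max(|a_i/a_n|) for i = 0,...,n-1
where a_n is the leading coefficient.

Coefficients: [2, 3, -2, 2]
Leading coefficient a_n = 2
Ratios |a_i/a_n|: 3/2, 1, 1
Maximum ratio: 3/2
Cauchy's bound: |r| <= 1 + 3/2 = 5/2

Upper bound = 5/2


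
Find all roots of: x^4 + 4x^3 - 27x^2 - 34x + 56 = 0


Let p(x) = x^4 + 4x^3 - 27x^2 - 34x + 56. By the rational root theorem (leading coefficient 1), any rational root is an integer divisor of 56: try ±1, ±2, ... in turn.
Test x = 1: value = 0 ✓, so (x - 1) is a factor.
Synthetic division by (x - 1): bring down 1; 1(1) + 4 = 5; 5(1) - 27 = -22; (-22)(1) - 34 = -56; (-56)(1) + 56 = 0 → quotient x^3 + 5x^2 - 22x - 56, remainder 0.
Continue with the quotient x^3 + 5x^2 - 22x - 56 (candidates must divide 56; re-test x = 1 first in case it repeats).
Test x = 1: value = -72 ≠ 0.
Test x = -1: value = -30 ≠ 0.
Test x = 2: value = -72 ≠ 0.
Test x = -2: value = 0 ✓, so (x + 2) is a factor.
Synthetic division by (x + 2): bring down 1; 1(-2) + 5 = 3; 3(-2) - 22 = -28; (-28)(-2) - 56 = 0 → quotient x^2 + 3x - 28, remainder 0.
Solve the quadratic x^2 + 3x - 28 = 0: discriminant = 3^2 - 4(1)(-28) = 9 + 112 = 121.
sqrt(121) = 11, so x = (-3 ± 11)/2: x = 4 or x = -7.
Collecting all roots found:

x = -7, x = -2, x = 1, x = 4


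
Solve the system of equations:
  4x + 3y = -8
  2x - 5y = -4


Using Cramer's rule:
Determinant D = (4)(-5) - (2)(3) = -20 - 6 = -26
Dx = (-8)(-5) - (-4)(3) = 40 + 12 = 52
Dy = (4)(-4) - (2)(-8) = -16 + 16 = 0
x = Dx/D = 52/-26 = -2
y = Dy/D = 0/-26 = 0

x = -2, y = 0


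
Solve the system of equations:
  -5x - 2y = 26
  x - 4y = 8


Using Cramer's rule:
Determinant D = (-5)(-4) - (1)(-2) = 20 + 2 = 22
Dx = (26)(-4) - (8)(-2) = -104 + 16 = -88
Dy = (-5)(8) - (1)(26) = -40 - 26 = -66
x = Dx/D = -88/22 = -4
y = Dy/D = -66/22 = -3

x = -4, y = -3


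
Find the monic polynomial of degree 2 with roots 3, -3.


A monic polynomial with roots 3, -3 is:
p(x) = (x - 3)(x + 3)
After multiplying by (x - 3): x - 3
After multiplying by (x + 3): x^2 - 9

x^2 - 9


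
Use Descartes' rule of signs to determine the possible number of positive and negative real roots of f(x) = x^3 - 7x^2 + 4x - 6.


Descartes' rule of signs:

For positive roots, count sign changes in f(x) = x^3 - 7x^2 + 4x - 6:
Signs of coefficients: +, -, +, -
Number of sign changes: 3
Possible positive real roots: 3, 1

For negative roots, examine f(-x) = -x^3 - 7x^2 - 4x - 6:
Signs of coefficients: -, -, -, -
Number of sign changes: 0
Possible negative real roots: 0

Positive roots: 3 or 1; Negative roots: 0


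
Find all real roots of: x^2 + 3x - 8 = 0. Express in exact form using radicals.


Using the quadratic formula: x = (-b ± sqrt(b^2 - 4ac)) / (2a)
Here a = 1, b = 3, c = -8
Discriminant = b^2 - 4ac = 3^2 - 4(1)(-8) = 9 + 32 = 41
Since discriminant = 41 > 0, there are two real roots.
x = (-3 ± sqrt(41)) / 2
Numerically: x ≈ 1.7016 or x ≈ -4.7016

x = (-3 + sqrt(41)) / 2 or x = (-3 - sqrt(41)) / 2


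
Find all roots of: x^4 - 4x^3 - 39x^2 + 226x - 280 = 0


Let p(x) = x^4 - 4x^3 - 39x^2 + 226x - 280. By the rational root theorem (leading coefficient 1), any rational root is an integer divisor of 280: try ±1, ±2, ... in turn.
Test x = 1: value = -96 ≠ 0.
Test x = -1: value = -540 ≠ 0.
Test x = 2: value = 0 ✓, so (x - 2) is a factor.
Synthetic division by (x - 2): bring down 1; 1(2) - 4 = -2; (-2)(2) - 39 = -43; (-43)(2) + 226 = 140; 140(2) - 280 = 0 → quotient x^3 - 2x^2 - 43x + 140, remainder 0.
Continue with the quotient x^3 - 2x^2 - 43x + 140 (candidates must divide 140; re-test x = 2 first in case it repeats).
Test x = 2: value = 54 ≠ 0.
Test x = -2: value = 210 ≠ 0.
Test x = 4: value = 0 ✓, so (x - 4) is a factor.
Synthetic division by (x - 4): bring down 1; 1(4) - 2 = 2; 2(4) - 43 = -35; (-35)(4) + 140 = 0 → quotient x^2 + 2x - 35, remainder 0.
Solve the quadratic x^2 + 2x - 35 = 0: discriminant = 2^2 - 4(1)(-35) = 4 + 140 = 144.
sqrt(144) = 12, so x = (-2 ± 12)/2: x = 5 or x = -7.
Collecting all roots found:

x = -7, x = 2, x = 4, x = 5


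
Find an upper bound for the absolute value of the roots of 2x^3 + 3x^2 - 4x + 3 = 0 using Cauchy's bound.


Cauchy's bound: all roots r satisfy |r| <= 1 + max(|a_i/a_n|) for i = 0,...,n-1
where a_n is the leading coefficient.

Coefficients: [2, 3, -4, 3]
Leading coefficient a_n = 2
Ratios |a_i/a_n|: 3/2, 2, 3/2
Maximum ratio: 2
Cauchy's bound: |r| <= 1 + 2 = 3

Upper bound = 3


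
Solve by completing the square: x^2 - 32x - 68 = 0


Start: x^2 - 32x - 68 = 0
Move constant: x^2 - 32x = 68
Half of -32 is -16, squared is 256
Add 256 to both sides: x^2 - 32x + 256 = 324
(x - 16)^2 = 324
x - 16 = ±18
x = 16 + 18 = 34 or x = 16 - 18 = -2

x = -2, x = 34


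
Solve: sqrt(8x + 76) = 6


Square both sides: 8x + 76 = 6^2 = 36
8x = 36 - 76 = -40
x = -5
Check: sqrt(8*(-5) + 76) = sqrt(36) = 6 ✓

x = -5


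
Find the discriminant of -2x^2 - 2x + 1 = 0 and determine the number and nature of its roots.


For ax^2 + bx + c = 0, discriminant D = b^2 - 4ac
Here a = -2, b = -2, c = 1
D = (-2)^2 - 4(-2)(1) = 4 + 8 = 12

D = 12 > 0 but not a perfect square
The equation has 2 distinct real irrational roots.

Discriminant = 12, 2 distinct real irrational roots


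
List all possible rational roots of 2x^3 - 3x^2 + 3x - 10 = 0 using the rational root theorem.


Rational root theorem: possible roots are ±p/q where:
  p divides the constant term (-10): p ∈ {1, 2, 5, 10}
  q divides the leading coefficient (2): q ∈ {1, 2}

All possible rational roots: -10, -5, -5/2, -2, -1, -1/2, 1/2, 1, 2, 5/2, 5, 10

-10, -5, -5/2, -2, -1, -1/2, 1/2, 1, 2, 5/2, 5, 10


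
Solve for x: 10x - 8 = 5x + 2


Starting with: 10x - 8 = 5x + 2
Move all x terms to left: (10 - 5)x = 2 + 8
Simplify: 5x = 10
Divide both sides by 5: x = 2

x = 2


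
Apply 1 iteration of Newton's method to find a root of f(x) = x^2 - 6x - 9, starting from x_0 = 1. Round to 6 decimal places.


Newton's method: x_(n+1) = x_n - f(x_n)/f'(x_n)
f(x) = x^2 - 6x - 9
f'(x) = 2x - 6

Iteration 1:
  f(1.000000) = -14.000000
  f'(1.000000) = -4.000000
  x_1 = 1.000000 - (-14.000000)/(-4.000000) = -2.500000

x_1 = -2.500000


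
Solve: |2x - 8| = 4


An absolute value equation |expr| = 4 gives two cases:
Case 1: 2x - 8 = 4
  2x = 12, so x = 6
Case 2: 2x - 8 = -4
  2x = 4, so x = 2

x = 2, x = 6


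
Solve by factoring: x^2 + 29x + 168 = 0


We need two numbers that multiply to 168 and add to 29.
Those numbers are 8 and 21 (since 8 * 21 = 168 and 8 + 21 = 29).
So x^2 + 29x + 168 = (x + 8)(x + 21) = 0
Setting each factor to zero: x = -8 or x = -21

x = -21, x = -8


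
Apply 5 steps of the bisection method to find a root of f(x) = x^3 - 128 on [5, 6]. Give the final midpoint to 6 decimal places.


f(x) = x^3 - 128
f(5) = -3 < 0
f(6) = 88 > 0

Step 1: midpoint = (5.000000 + 6.000000)/2 = 5.500000
  f(5.500000) = 38.375000
  f(mid) > 0, so root is in [5.000000, 5.500000]

Step 2: midpoint = (5.000000 + 5.500000)/2 = 5.250000
  f(5.250000) = 16.703125
  f(mid) > 0, so root is in [5.000000, 5.250000]

Step 3: midpoint = (5.000000 + 5.250000)/2 = 5.125000
  f(5.125000) = 6.611328
  f(mid) > 0, so root is in [5.000000, 5.125000]

Step 4: midpoint = (5.000000 + 5.125000)/2 = 5.062500
  f(5.062500) = 1.746338
  f(mid) > 0, so root is in [5.000000, 5.062500]

Step 5: midpoint = (5.000000 + 5.062500)/2 = 5.031250
  f(5.031250) = -0.641571
  f(mid) < 0, so root is in [5.031250, 5.062500]

midpoint = 5.031250


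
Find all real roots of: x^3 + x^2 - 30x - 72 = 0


Let p(x) = x^3 + x^2 - 30x - 72. By the rational root theorem (leading coefficient 1), any rational root is an integer divisor of 72: try ±1, ±2, ... in turn.
Test x = 1: value = -100 ≠ 0.
Test x = -1: value = -42 ≠ 0.
Test x = 2: value = -120 ≠ 0.
Test x = -2: value = -16 ≠ 0.
Test x = 3: value = -126 ≠ 0.
Test x = -3: value = 0 ✓, so (x + 3) is a factor.
Synthetic division by (x + 3): bring down 1; 1(-3) + 1 = -2; (-2)(-3) - 30 = -24; (-24)(-3) - 72 = 0 → quotient x^2 - 2x - 24, remainder 0.
Solve the quadratic x^2 - 2x - 24 = 0: discriminant = (-2)^2 - 4(1)(-24) = 4 + 96 = 100.
sqrt(100) = 10, so x = (2 ± 10)/2: x = 6 or x = -4.

x = -4, x = -3, x = 6


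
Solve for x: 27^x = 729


Express both sides with the same base.
729 = 27^2
Since the bases match: x = 2

x = 2


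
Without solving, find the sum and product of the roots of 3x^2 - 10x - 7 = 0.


By Vieta's formulas for ax^2 + bx + c = 0:
  Sum of roots = -b/a
  Product of roots = c/a

Here a = 3, b = -10, c = -7
Sum = -(-10)/3 = 10/3
Product = -7/3 = -7/3

Sum = 10/3, Product = -7/3


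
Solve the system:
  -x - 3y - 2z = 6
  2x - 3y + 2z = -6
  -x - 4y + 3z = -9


Using Cramer's rule. Expand each determinant along the first row.
D  = (-1)*[(-3)*3 - 2*(-4)] - (-3)*[2*3 - 2*(-1)] + (-2)*[2*(-4) - (-3)*(-1)]
  = (-1)*(-1) - (-3)*(8) + (-2)*(-11) = 47
Dx = 6*[(-3)*3 - 2*(-4)] - (-3)*[(-6)*3 - 2*(-9)] + (-2)*[(-6)*(-4) - (-3)*(-9)]
  = 6*(-1) - (-3)*(0) + (-2)*(-3) = 0
Dy = (-1)*[(-6)*3 - 2*(-9)] - 6*[2*3 - 2*(-1)] + (-2)*[2*(-9) - (-6)*(-1)]
  = (-1)*(0) - 6*(8) + (-2)*(-24) = 0
Dz = (-1)*[(-3)*(-9) - (-6)*(-4)] - (-3)*[2*(-9) - (-6)*(-1)] + 6*[2*(-4) - (-3)*(-1)]
  = (-1)*(3) - (-3)*(-24) + 6*(-11) = -141
x = Dx/D = 0/47 = 0, y = Dy/D = 0/47 = 0, z = Dz/D = -141/47 = -3
Check eq1: (-1)(0) + (-3)(0) + (-2)(-3) = 6 = 6 ✓
Check eq2: (2)(0) + (-3)(0) + (2)(-3) = -6 = -6 ✓
Check eq3: (-1)(0) + (-4)(0) + (3)(-3) = -9 = -9 ✓

x = 0, y = 0, z = -3


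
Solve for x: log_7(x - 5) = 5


Convert to exponential form: x - 5 = 7^5 = 16807
x = 16807 + 5 = 16812
Check: log_7(16812 - 5) = log_7(16807) = log_7(16807) = 5 ✓

x = 16812


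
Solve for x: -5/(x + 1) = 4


Multiply both sides by (x + 1): -5 = 4(x + 1)
Distribute: -5 = 4x + 4
4x = -5 - 4 = -9
x = -9/4

x = -9/4


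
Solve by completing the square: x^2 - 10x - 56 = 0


Start: x^2 - 10x - 56 = 0
Move constant: x^2 - 10x = 56
Half of -10 is -5, squared is 25
Add 25 to both sides: x^2 - 10x + 25 = 81
(x - 5)^2 = 81
x - 5 = ±9
x = 5 + 9 = 14 or x = 5 - 9 = -4

x = -4, x = 14


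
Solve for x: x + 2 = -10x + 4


Starting with: x + 2 = -10x + 4
Move all x terms to left: (1 + 10)x = 4 - 2
Simplify: 11x = 2
Divide both sides by 11: x = 2/11

x = 2/11


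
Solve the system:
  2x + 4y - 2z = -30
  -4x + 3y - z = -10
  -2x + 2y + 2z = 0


Using Cramer's rule. Expand each determinant along the first row.
D  = 2*[3*2 - (-1)*2] - 4*[(-4)*2 - (-1)*(-2)] + (-2)*[(-4)*2 - 3*(-2)]
  = 2*(8) - 4*(-10) + (-2)*(-2) = 60
Dx = (-30)*[3*2 - (-1)*2] - 4*[(-10)*2 - (-1)*0] + (-2)*[(-10)*2 - 3*0]
  = (-30)*(8) - 4*(-20) + (-2)*(-20) = -120
Dy = 2*[(-10)*2 - (-1)*0] - (-30)*[(-4)*2 - (-1)*(-2)] + (-2)*[(-4)*0 - (-10)*(-2)]
  = 2*(-20) - (-30)*(-10) + (-2)*(-20) = -300
Dz = 2*[3*0 - (-10)*2] - 4*[(-4)*0 - (-10)*(-2)] + (-30)*[(-4)*2 - 3*(-2)]
  = 2*(20) - 4*(-20) + (-30)*(-2) = 180
x = Dx/D = -120/60 = -2, y = Dy/D = -300/60 = -5, z = Dz/D = 180/60 = 3
Check eq1: (2)(-2) + (4)(-5) + (-2)(3) = -30 = -30 ✓
Check eq2: (-4)(-2) + (3)(-5) + (-1)(3) = -10 = -10 ✓
Check eq3: (-2)(-2) + (2)(-5) + (2)(3) = 0 = 0 ✓

x = -2, y = -5, z = 3


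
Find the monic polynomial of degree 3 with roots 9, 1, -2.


A monic polynomial with roots 9, 1, -2 is:
p(x) = (x - 9)(x - 1)(x + 2)
After multiplying by (x - 9): x - 9
After multiplying by (x - 1): x^2 - 10x + 9
After multiplying by (x + 2): x^3 - 8x^2 - 11x + 18

x^3 - 8x^2 - 11x + 18


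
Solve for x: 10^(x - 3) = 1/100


Express both sides with the same base.
1/100 = 10^(-2)
Since the bases match, equate exponents: x - 3 = -2
So x = -2 - (-3) = 1

x = 1


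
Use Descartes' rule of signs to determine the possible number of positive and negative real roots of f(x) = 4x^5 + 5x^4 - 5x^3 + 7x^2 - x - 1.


Descartes' rule of signs:

For positive roots, count sign changes in f(x) = 4x^5 + 5x^4 - 5x^3 + 7x^2 - x - 1:
Signs of coefficients: +, +, -, +, -, -
Number of sign changes: 3
Possible positive real roots: 3, 1

For negative roots, examine f(-x) = -4x^5 + 5x^4 + 5x^3 + 7x^2 + x - 1:
Signs of coefficients: -, +, +, +, +, -
Number of sign changes: 2
Possible negative real roots: 2, 0

Positive roots: 3 or 1; Negative roots: 2 or 0


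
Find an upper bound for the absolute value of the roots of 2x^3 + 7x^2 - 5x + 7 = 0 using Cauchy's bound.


Cauchy's bound: all roots r satisfy |r| <= 1 + max(|a_i/a_n|) for i = 0,...,n-1
where a_n is the leading coefficient.

Coefficients: [2, 7, -5, 7]
Leading coefficient a_n = 2
Ratios |a_i/a_n|: 7/2, 5/2, 7/2
Maximum ratio: 7/2
Cauchy's bound: |r| <= 1 + 7/2 = 9/2

Upper bound = 9/2


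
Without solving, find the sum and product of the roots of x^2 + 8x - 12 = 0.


By Vieta's formulas for ax^2 + bx + c = 0:
  Sum of roots = -b/a
  Product of roots = c/a

Here a = 1, b = 8, c = -12
Sum = -(8)/1 = -8
Product = -12/1 = -12

Sum = -8, Product = -12


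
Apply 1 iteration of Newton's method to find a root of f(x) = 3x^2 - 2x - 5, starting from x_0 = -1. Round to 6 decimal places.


Newton's method: x_(n+1) = x_n - f(x_n)/f'(x_n)
f(x) = 3x^2 - 2x - 5
f'(x) = 6x - 2

Iteration 1:
  f(-1.000000) = 0.000000
  f'(-1.000000) = -8.000000
  x_1 = -1.000000 - (0.000000)/(-8.000000) = -1.000000

x_1 = -1.000000


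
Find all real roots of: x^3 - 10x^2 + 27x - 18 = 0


Let p(x) = x^3 - 10x^2 + 27x - 18. By the rational root theorem (leading coefficient 1), any rational root is an integer divisor of 18: try ±1, ±2, ... in turn.
Test x = 1: value = 0 ✓, so (x - 1) is a factor.
Synthetic division by (x - 1): bring down 1; 1(1) - 10 = -9; (-9)(1) + 27 = 18; 18(1) - 18 = 0 → quotient x^2 - 9x + 18, remainder 0.
Solve the quadratic x^2 - 9x + 18 = 0: discriminant = (-9)^2 - 4(1)(18) = 81 - 72 = 9.
sqrt(9) = 3, so x = (9 ± 3)/2: x = 6 or x = 3.

x = 1, x = 3, x = 6


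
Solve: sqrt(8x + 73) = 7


Square both sides: 8x + 73 = 7^2 = 49
8x = 49 - 73 = -24
x = -3
Check: sqrt(8*(-3) + 73) = sqrt(49) = 7 ✓

x = -3


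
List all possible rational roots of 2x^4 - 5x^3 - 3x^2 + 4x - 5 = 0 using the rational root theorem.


Rational root theorem: possible roots are ±p/q where:
  p divides the constant term (-5): p ∈ {1, 5}
  q divides the leading coefficient (2): q ∈ {1, 2}

All possible rational roots: -5, -5/2, -1, -1/2, 1/2, 1, 5/2, 5

-5, -5/2, -1, -1/2, 1/2, 1, 5/2, 5


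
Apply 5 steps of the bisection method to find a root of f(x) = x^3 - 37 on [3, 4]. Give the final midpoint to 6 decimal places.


f(x) = x^3 - 37
f(3) = -10 < 0
f(4) = 27 > 0

Step 1: midpoint = (3.000000 + 4.000000)/2 = 3.500000
  f(3.500000) = 5.875000
  f(mid) > 0, so root is in [3.000000, 3.500000]

Step 2: midpoint = (3.000000 + 3.500000)/2 = 3.250000
  f(3.250000) = -2.671875
  f(mid) < 0, so root is in [3.250000, 3.500000]

Step 3: midpoint = (3.250000 + 3.500000)/2 = 3.375000
  f(3.375000) = 1.443359
  f(mid) > 0, so root is in [3.250000, 3.375000]

Step 4: midpoint = (3.250000 + 3.375000)/2 = 3.312500
  f(3.312500) = -0.653076
  f(mid) < 0, so root is in [3.312500, 3.375000]

Step 5: midpoint = (3.312500 + 3.375000)/2 = 3.343750
  f(3.343750) = 0.385345
  f(mid) > 0, so root is in [3.312500, 3.343750]

midpoint = 3.343750


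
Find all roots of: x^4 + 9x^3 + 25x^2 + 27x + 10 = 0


Let p(x) = x^4 + 9x^3 + 25x^2 + 27x + 10. By the rational root theorem (leading coefficient 1), any rational root is an integer divisor of 10: try ±1, ±2, ... in turn.
Test x = 1: value = 72 ≠ 0.
Test x = -1: value = 0 ✓, so (x + 1) is a factor.
Synthetic division by (x + 1): bring down 1; 1(-1) + 9 = 8; 8(-1) + 25 = 17; 17(-1) + 27 = 10; 10(-1) + 10 = 0 → quotient x^3 + 8x^2 + 17x + 10, remainder 0.
Continue with the quotient x^3 + 8x^2 + 17x + 10 (candidates must divide 10; re-test x = -1 first in case it repeats).
Test x = -1: value = 0 ✓, so (x + 1) is a factor.
Synthetic division by (x + 1): bring down 1; 1(-1) + 8 = 7; 7(-1) + 17 = 10; 10(-1) + 10 = 0 → quotient x^2 + 7x + 10, remainder 0.
Solve the quadratic x^2 + 7x + 10 = 0: discriminant = 7^2 - 4(1)(10) = 49 - 40 = 9.
sqrt(9) = 3, so x = (-7 ± 3)/2: x = -2 or x = -5.
Collecting all roots found:

x = -5, x = -2, x = -1 (multiplicity 2)


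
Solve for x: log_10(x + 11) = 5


Convert to exponential form: x + 11 = 10^5 = 100000
x = 100000 - 11 = 99989
Check: log_10(99989 + 11) = log_10(100000) = log_10(100000) = 5 ✓

x = 99989


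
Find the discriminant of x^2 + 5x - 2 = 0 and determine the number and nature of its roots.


For ax^2 + bx + c = 0, discriminant D = b^2 - 4ac
Here a = 1, b = 5, c = -2
D = (5)^2 - 4(1)(-2) = 25 + 8 = 33

D = 33 > 0 but not a perfect square
The equation has 2 distinct real irrational roots.

Discriminant = 33, 2 distinct real irrational roots


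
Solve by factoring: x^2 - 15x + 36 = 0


We need two numbers that multiply to 36 and add to -15.
Those numbers are -12 and -3 (since (-12) * (-3) = 36 and (-12) + (-3) = -15).
So x^2 - 15x + 36 = (x - 12)(x - 3) = 0
Setting each factor to zero: x = 12 or x = 3

x = 3, x = 12


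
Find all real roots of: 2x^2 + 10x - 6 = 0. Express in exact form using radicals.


Using the quadratic formula: x = (-b ± sqrt(b^2 - 4ac)) / (2a)
Here a = 2, b = 10, c = -6
Discriminant = b^2 - 4ac = 10^2 - 4(2)(-6) = 100 + 48 = 148
Since discriminant = 148 > 0, there are two real roots.
x = (-10 ± 2*sqrt(37)) / 4
Simplifying: x = (-5 ± sqrt(37)) / 2
Numerically: x ≈ 0.5414 or x ≈ -5.5414

x = (-5 + sqrt(37)) / 2 or x = (-5 - sqrt(37)) / 2


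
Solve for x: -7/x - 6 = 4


Subtract -6 from both sides: -7/x = 10
Multiply both sides by x: -7 = 10 * x
Divide by 10: x = -7/10

x = -7/10


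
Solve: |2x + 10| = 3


An absolute value equation |expr| = 3 gives two cases:
Case 1: 2x + 10 = 3
  2x = -7, so x = -7/2
Case 2: 2x + 10 = -3
  2x = -13, so x = -13/2

x = -13/2, x = -7/2


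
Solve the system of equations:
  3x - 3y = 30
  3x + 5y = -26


Using Cramer's rule:
Determinant D = (3)(5) - (3)(-3) = 15 + 9 = 24
Dx = (30)(5) - (-26)(-3) = 150 - 78 = 72
Dy = (3)(-26) - (3)(30) = -78 - 90 = -168
x = Dx/D = 72/24 = 3
y = Dy/D = -168/24 = -7

x = 3, y = -7


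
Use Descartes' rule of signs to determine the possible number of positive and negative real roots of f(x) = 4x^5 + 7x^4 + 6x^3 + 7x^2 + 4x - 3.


Descartes' rule of signs:

For positive roots, count sign changes in f(x) = 4x^5 + 7x^4 + 6x^3 + 7x^2 + 4x - 3:
Signs of coefficients: +, +, +, +, +, -
Number of sign changes: 1
Possible positive real roots: 1

For negative roots, examine f(-x) = -4x^5 + 7x^4 - 6x^3 + 7x^2 - 4x - 3:
Signs of coefficients: -, +, -, +, -, -
Number of sign changes: 4
Possible negative real roots: 4, 2, 0

Positive roots: 1; Negative roots: 4 or 2 or 0


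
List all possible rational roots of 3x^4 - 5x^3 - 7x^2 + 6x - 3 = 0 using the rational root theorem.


Rational root theorem: possible roots are ±p/q where:
  p divides the constant term (-3): p ∈ {1, 3}
  q divides the leading coefficient (3): q ∈ {1, 3}

All possible rational roots: -3, -1, -1/3, 1/3, 1, 3

-3, -1, -1/3, 1/3, 1, 3


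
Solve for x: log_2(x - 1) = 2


Convert to exponential form: x - 1 = 2^2 = 4
x = 4 + 1 = 5
Check: log_2(5 - 1) = log_2(4) = log_2(4) = 2 ✓

x = 5


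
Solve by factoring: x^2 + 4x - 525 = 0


We need two numbers that multiply to -525 and add to 4.
Those numbers are 25 and -21 (since 25 * (-21) = -525 and 25 + (-21) = 4).
So x^2 + 4x - 525 = (x + 25)(x - 21) = 0
Setting each factor to zero: x = -25 or x = 21

x = -25, x = 21


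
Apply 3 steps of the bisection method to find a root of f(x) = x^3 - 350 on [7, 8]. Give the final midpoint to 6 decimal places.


f(x) = x^3 - 350
f(7) = -7 < 0
f(8) = 162 > 0

Step 1: midpoint = (7.000000 + 8.000000)/2 = 7.500000
  f(7.500000) = 71.875000
  f(mid) > 0, so root is in [7.000000, 7.500000]

Step 2: midpoint = (7.000000 + 7.500000)/2 = 7.250000
  f(7.250000) = 31.078125
  f(mid) > 0, so root is in [7.000000, 7.250000]

Step 3: midpoint = (7.000000 + 7.250000)/2 = 7.125000
  f(7.125000) = 11.705078
  f(mid) > 0, so root is in [7.000000, 7.125000]

midpoint = 7.125000


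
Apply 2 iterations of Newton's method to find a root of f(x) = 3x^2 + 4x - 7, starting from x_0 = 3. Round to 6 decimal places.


Newton's method: x_(n+1) = x_n - f(x_n)/f'(x_n)
f(x) = 3x^2 + 4x - 7
f'(x) = 6x + 4

Iteration 1:
  f(3.000000) = 32.000000
  f'(3.000000) = 22.000000
  x_1 = 3.000000 - (32.000000)/(22.000000) = 1.545455

Iteration 2:
  f(1.545455) = 6.347107
  f'(1.545455) = 13.272727
  x_2 = 1.545455 - (6.347107)/(13.272727) = 1.067248

x_2 = 1.067248


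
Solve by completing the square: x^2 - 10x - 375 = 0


Start: x^2 - 10x - 375 = 0
Move constant: x^2 - 10x = 375
Half of -10 is -5, squared is 25
Add 25 to both sides: x^2 - 10x + 25 = 400
(x - 5)^2 = 400
x - 5 = ±20
x = 5 + 20 = 25 or x = 5 - 20 = -15

x = -15, x = 25


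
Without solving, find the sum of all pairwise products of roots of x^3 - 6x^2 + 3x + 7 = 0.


By Vieta's formulas for x^3 + bx^2 + cx + d = 0:
  r1 + r2 + r3 = -b/a = 6
  r1*r2 + r1*r3 + r2*r3 = c/a = 3
  r1*r2*r3 = -d/a = -7


Sum of pairwise products = 3


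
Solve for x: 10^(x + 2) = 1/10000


Express both sides with the same base.
1/10000 = 10^(-4)
Since the bases match, equate exponents: x + 2 = -4
So x = -4 - (2) = -6

x = -6


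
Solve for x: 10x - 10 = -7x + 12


Starting with: 10x - 10 = -7x + 12
Move all x terms to left: (10 + 7)x = 12 + 10
Simplify: 17x = 22
Divide both sides by 17: x = 22/17

x = 22/17


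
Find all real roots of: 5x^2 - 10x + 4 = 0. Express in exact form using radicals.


Using the quadratic formula: x = (-b ± sqrt(b^2 - 4ac)) / (2a)
Here a = 5, b = -10, c = 4
Discriminant = b^2 - 4ac = (-10)^2 - 4(5)(4) = 100 - 80 = 20
Since discriminant = 20 > 0, there are two real roots.
x = (10 ± 2*sqrt(5)) / 10
Simplifying: x = (5 ± sqrt(5)) / 5
Numerically: x ≈ 1.4472 or x ≈ 0.5528

x = (5 + sqrt(5)) / 5 or x = (5 - sqrt(5)) / 5


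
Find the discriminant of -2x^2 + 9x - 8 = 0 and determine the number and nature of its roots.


For ax^2 + bx + c = 0, discriminant D = b^2 - 4ac
Here a = -2, b = 9, c = -8
D = (9)^2 - 4(-2)(-8) = 81 - 64 = 17

D = 17 > 0 but not a perfect square
The equation has 2 distinct real irrational roots.

Discriminant = 17, 2 distinct real irrational roots


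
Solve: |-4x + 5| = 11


An absolute value equation |expr| = 11 gives two cases:
Case 1: -4x + 5 = 11
  -4x = 6, so x = -3/2
Case 2: -4x + 5 = -11
  -4x = -16, so x = 4

x = -3/2, x = 4


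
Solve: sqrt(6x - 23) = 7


Square both sides: 6x - 23 = 7^2 = 49
6x = 49 + 23 = 72
x = 12
Check: sqrt(6*12 - 23) = sqrt(49) = 7 ✓

x = 12


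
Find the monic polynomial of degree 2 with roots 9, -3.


A monic polynomial with roots 9, -3 is:
p(x) = (x - 9)(x + 3)
After multiplying by (x - 9): x - 9
After multiplying by (x + 3): x^2 - 6x - 27

x^2 - 6x - 27


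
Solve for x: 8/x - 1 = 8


Subtract -1 from both sides: 8/x = 9
Multiply both sides by x: 8 = 9 * x
Divide by 9: x = 8/9

x = 8/9


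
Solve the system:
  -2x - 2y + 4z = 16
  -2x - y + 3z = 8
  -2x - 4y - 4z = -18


Using Cramer's rule. Expand each determinant along the first row.
D  = (-2)*[(-1)*(-4) - 3*(-4)] - (-2)*[(-2)*(-4) - 3*(-2)] + 4*[(-2)*(-4) - (-1)*(-2)]
  = (-2)*(16) - (-2)*(14) + 4*(6) = 20
Dx = 16*[(-1)*(-4) - 3*(-4)] - (-2)*[8*(-4) - 3*(-18)] + 4*[8*(-4) - (-1)*(-18)]
  = 16*(16) - (-2)*(22) + 4*(-50) = 100
Dy = (-2)*[8*(-4) - 3*(-18)] - 16*[(-2)*(-4) - 3*(-2)] + 4*[(-2)*(-18) - 8*(-2)]
  = (-2)*(22) - 16*(14) + 4*(52) = -60
Dz = (-2)*[(-1)*(-18) - 8*(-4)] - (-2)*[(-2)*(-18) - 8*(-2)] + 16*[(-2)*(-4) - (-1)*(-2)]
  = (-2)*(50) - (-2)*(52) + 16*(6) = 100
x = Dx/D = 100/20 = 5, y = Dy/D = -60/20 = -3, z = Dz/D = 100/20 = 5
Check eq1: (-2)(5) + (-2)(-3) + (4)(5) = 16 = 16 ✓
Check eq2: (-2)(5) + (-1)(-3) + (3)(5) = 8 = 8 ✓
Check eq3: (-2)(5) + (-4)(-3) + (-4)(5) = -18 = -18 ✓

x = 5, y = -3, z = 5


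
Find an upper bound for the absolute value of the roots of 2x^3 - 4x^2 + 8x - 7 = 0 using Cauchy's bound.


Cauchy's bound: all roots r satisfy |r| <= 1 + max(|a_i/a_n|) for i = 0,...,n-1
where a_n is the leading coefficient.

Coefficients: [2, -4, 8, -7]
Leading coefficient a_n = 2
Ratios |a_i/a_n|: 2, 4, 7/2
Maximum ratio: 4
Cauchy's bound: |r| <= 1 + 4 = 5

Upper bound = 5


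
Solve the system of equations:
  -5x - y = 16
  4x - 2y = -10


Using Cramer's rule:
Determinant D = (-5)(-2) - (4)(-1) = 10 + 4 = 14
Dx = (16)(-2) - (-10)(-1) = -32 - 10 = -42
Dy = (-5)(-10) - (4)(16) = 50 - 64 = -14
x = Dx/D = -42/14 = -3
y = Dy/D = -14/14 = -1

x = -3, y = -1


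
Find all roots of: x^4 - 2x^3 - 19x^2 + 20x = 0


The constant term is 0, so x = 0 is a root. Factor out x:
  x^3 - 2x^2 - 19x + 20 = 0
Let p(x) = x^3 - 2x^2 - 19x + 20. By the rational root theorem (leading coefficient 1), any rational root is an integer divisor of 20: try ±1, ±2, ... in turn.
Test x = 1: value = 0 ✓, so (x - 1) is a factor.
Synthetic division by (x - 1): bring down 1; 1(1) - 2 = -1; (-1)(1) - 19 = -20; (-20)(1) + 20 = 0 → quotient x^2 - x - 20, remainder 0.
Solve the quadratic x^2 - x - 20 = 0: discriminant = (-1)^2 - 4(1)(-20) = 1 + 80 = 81.
sqrt(81) = 9, so x = (1 ± 9)/2: x = 5 or x = -4.
Collecting all roots found:

x = -4, x = 0, x = 1, x = 5


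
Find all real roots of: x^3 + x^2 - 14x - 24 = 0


Let p(x) = x^3 + x^2 - 14x - 24. By the rational root theorem (leading coefficient 1), any rational root is an integer divisor of 24: try ±1, ±2, ... in turn.
Test x = 1: value = -36 ≠ 0.
Test x = -1: value = -10 ≠ 0.
Test x = 2: value = -40 ≠ 0.
Test x = -2: value = 0 ✓, so (x + 2) is a factor.
Synthetic division by (x + 2): bring down 1; 1(-2) + 1 = -1; (-1)(-2) - 14 = -12; (-12)(-2) - 24 = 0 → quotient x^2 - x - 12, remainder 0.
Solve the quadratic x^2 - x - 12 = 0: discriminant = (-1)^2 - 4(1)(-12) = 1 + 48 = 49.
sqrt(49) = 7, so x = (1 ± 7)/2: x = 4 or x = -3.

x = -3, x = -2, x = 4


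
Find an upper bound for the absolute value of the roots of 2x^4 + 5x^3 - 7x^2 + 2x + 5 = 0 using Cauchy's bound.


Cauchy's bound: all roots r satisfy |r| <= 1 + max(|a_i/a_n|) for i = 0,...,n-1
where a_n is the leading coefficient.

Coefficients: [2, 5, -7, 2, 5]
Leading coefficient a_n = 2
Ratios |a_i/a_n|: 5/2, 7/2, 1, 5/2
Maximum ratio: 7/2
Cauchy's bound: |r| <= 1 + 7/2 = 9/2

Upper bound = 9/2


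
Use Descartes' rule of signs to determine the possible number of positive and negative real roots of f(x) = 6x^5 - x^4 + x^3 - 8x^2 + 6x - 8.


Descartes' rule of signs:

For positive roots, count sign changes in f(x) = 6x^5 - x^4 + x^3 - 8x^2 + 6x - 8:
Signs of coefficients: +, -, +, -, +, -
Number of sign changes: 5
Possible positive real roots: 5, 3, 1

For negative roots, examine f(-x) = -6x^5 - x^4 - x^3 - 8x^2 - 6x - 8:
Signs of coefficients: -, -, -, -, -, -
Number of sign changes: 0
Possible negative real roots: 0

Positive roots: 5 or 3 or 1; Negative roots: 0


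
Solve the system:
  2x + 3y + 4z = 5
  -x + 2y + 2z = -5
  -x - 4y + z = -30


Using Cramer's rule. Expand each determinant along the first row.
D  = 2*[2*1 - 2*(-4)] - 3*[(-1)*1 - 2*(-1)] + 4*[(-1)*(-4) - 2*(-1)]
  = 2*(10) - 3*(1) + 4*(6) = 41
Dx = 5*[2*1 - 2*(-4)] - 3*[(-5)*1 - 2*(-30)] + 4*[(-5)*(-4) - 2*(-30)]
  = 5*(10) - 3*(55) + 4*(80) = 205
Dy = 2*[(-5)*1 - 2*(-30)] - 5*[(-1)*1 - 2*(-1)] + 4*[(-1)*(-30) - (-5)*(-1)]
  = 2*(55) - 5*(1) + 4*(25) = 205
Dz = 2*[2*(-30) - (-5)*(-4)] - 3*[(-1)*(-30) - (-5)*(-1)] + 5*[(-1)*(-4) - 2*(-1)]
  = 2*(-80) - 3*(25) + 5*(6) = -205
x = Dx/D = 205/41 = 5, y = Dy/D = 205/41 = 5, z = Dz/D = -205/41 = -5
Check eq1: (2)(5) + (3)(5) + (4)(-5) = 5 = 5 ✓
Check eq2: (-1)(5) + (2)(5) + (2)(-5) = -5 = -5 ✓
Check eq3: (-1)(5) + (-4)(5) + (1)(-5) = -30 = -30 ✓

x = 5, y = 5, z = -5


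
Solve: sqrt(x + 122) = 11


Square both sides: x + 122 = 11^2 = 121
x = 121 - 122 = -1
x = -1
Check: sqrt(1*(-1) + 122) = sqrt(121) = 11 ✓

x = -1


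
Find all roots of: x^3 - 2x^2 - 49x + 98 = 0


Let p(x) = x^3 - 2x^2 - 49x + 98. By the rational root theorem (leading coefficient 1), any rational root is an integer divisor of 98: try ±1, ±2, ... in turn.
Test x = 1: value = 48 ≠ 0.
Test x = -1: value = 144 ≠ 0.
Test x = 2: value = 0 ✓, so (x - 2) is a factor.
Synthetic division by (x - 2): bring down 1; 1(2) - 2 = 0; 0(2) - 49 = -49; (-49)(2) + 98 = 0 → quotient x^2 - 49, remainder 0.
Solve the quadratic x^2 - 49 = 0: discriminant = 0^2 - 4(1)(-49) = 0 + 196 = 196.
sqrt(196) = 14, so x = (0 ± 14)/2: x = 7 or x = -7.
Collecting all roots found:

x = -7, x = 2, x = 7


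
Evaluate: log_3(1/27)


We need the exponent such that 3^? = 1/27
3^(-3) = 1/3^3 = 1/27
Therefore log_3(1/27) = -3

-3


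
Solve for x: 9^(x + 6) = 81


Express both sides with the same base.
81 = 9^2
Since the bases match, equate exponents: x + 6 = 2
So x = 2 - (6) = -4

x = -4


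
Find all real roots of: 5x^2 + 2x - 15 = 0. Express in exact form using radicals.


Using the quadratic formula: x = (-b ± sqrt(b^2 - 4ac)) / (2a)
Here a = 5, b = 2, c = -15
Discriminant = b^2 - 4ac = 2^2 - 4(5)(-15) = 4 + 300 = 304
Since discriminant = 304 > 0, there are two real roots.
x = (-2 ± 4*sqrt(19)) / 10
Simplifying: x = (-1 ± 2*sqrt(19)) / 5
Numerically: x ≈ 1.5436 or x ≈ -1.9436

x = (-1 + 2*sqrt(19)) / 5 or x = (-1 - 2*sqrt(19)) / 5


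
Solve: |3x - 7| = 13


An absolute value equation |expr| = 13 gives two cases:
Case 1: 3x - 7 = 13
  3x = 20, so x = 20/3
Case 2: 3x - 7 = -13
  3x = -6, so x = -2

x = -2, x = 20/3


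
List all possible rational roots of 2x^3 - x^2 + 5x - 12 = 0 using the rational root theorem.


Rational root theorem: possible roots are ±p/q where:
  p divides the constant term (-12): p ∈ {1, 2, 3, 4, 6, 12}
  q divides the leading coefficient (2): q ∈ {1, 2}

All possible rational roots: -12, -6, -4, -3, -2, -3/2, -1, -1/2, 1/2, 1, 3/2, 2, 3, 4, 6, 12

-12, -6, -4, -3, -2, -3/2, -1, -1/2, 1/2, 1, 3/2, 2, 3, 4, 6, 12


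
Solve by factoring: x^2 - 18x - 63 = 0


We need two numbers that multiply to -63 and add to -18.
Those numbers are 3 and -21 (since 3 * (-21) = -63 and 3 + (-21) = -18).
So x^2 - 18x - 63 = (x + 3)(x - 21) = 0
Setting each factor to zero: x = -3 or x = 21

x = -3, x = 21


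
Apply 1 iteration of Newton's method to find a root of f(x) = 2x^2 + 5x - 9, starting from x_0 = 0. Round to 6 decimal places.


Newton's method: x_(n+1) = x_n - f(x_n)/f'(x_n)
f(x) = 2x^2 + 5x - 9
f'(x) = 4x + 5

Iteration 1:
  f(0.000000) = -9.000000
  f'(0.000000) = 5.000000
  x_1 = 0.000000 - (-9.000000)/(5.000000) = 1.800000

x_1 = 1.800000


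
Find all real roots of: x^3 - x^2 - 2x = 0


The constant term is 0, so x = 0 is a root. Factor out x:
  x(x^2 - x - 2) = 0
Solve the quadratic x^2 - x - 2 = 0: discriminant = (-1)^2 - 4(1)(-2) = 1 + 8 = 9.
sqrt(9) = 3, so x = (1 ± 3)/2: x = 2 or x = -1.

x = -1, x = 0, x = 2


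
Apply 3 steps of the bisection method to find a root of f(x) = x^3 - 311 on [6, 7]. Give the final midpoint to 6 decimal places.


f(x) = x^3 - 311
f(6) = -95 < 0
f(7) = 32 > 0

Step 1: midpoint = (6.000000 + 7.000000)/2 = 6.500000
  f(6.500000) = -36.375000
  f(mid) < 0, so root is in [6.500000, 7.000000]

Step 2: midpoint = (6.500000 + 7.000000)/2 = 6.750000
  f(6.750000) = -3.453125
  f(mid) < 0, so root is in [6.750000, 7.000000]

Step 3: midpoint = (6.750000 + 7.000000)/2 = 6.875000
  f(6.875000) = 13.951172
  f(mid) > 0, so root is in [6.750000, 6.875000]

midpoint = 6.875000


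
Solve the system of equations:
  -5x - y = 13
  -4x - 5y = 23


Using Cramer's rule:
Determinant D = (-5)(-5) - (-4)(-1) = 25 - 4 = 21
Dx = (13)(-5) - (23)(-1) = -65 + 23 = -42
Dy = (-5)(23) - (-4)(13) = -115 + 52 = -63
x = Dx/D = -42/21 = -2
y = Dy/D = -63/21 = -3

x = -2, y = -3


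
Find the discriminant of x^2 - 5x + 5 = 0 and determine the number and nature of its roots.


For ax^2 + bx + c = 0, discriminant D = b^2 - 4ac
Here a = 1, b = -5, c = 5
D = (-5)^2 - 4(1)(5) = 25 - 20 = 5

D = 5 > 0 but not a perfect square
The equation has 2 distinct real irrational roots.

Discriminant = 5, 2 distinct real irrational roots


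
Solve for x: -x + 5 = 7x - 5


Starting with: -x + 5 = 7x - 5
Move all x terms to left: (-1 - 7)x = -5 - 5
Simplify: -8x = -10
Divide both sides by -8: x = 5/4

x = 5/4


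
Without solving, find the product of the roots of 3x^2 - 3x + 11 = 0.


By Vieta's formulas for ax^2 + bx + c = 0:
  Sum of roots = -b/a
  Product of roots = c/a

Here a = 3, b = -3, c = 11
Sum = -(-3)/3 = 1
Product = 11/3 = 11/3

Product = 11/3


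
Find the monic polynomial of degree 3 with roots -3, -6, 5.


A monic polynomial with roots -3, -6, 5 is:
p(x) = (x + 3)(x + 6)(x - 5)
After multiplying by (x + 3): x + 3
After multiplying by (x + 6): x^2 + 9x + 18
After multiplying by (x - 5): x^3 + 4x^2 - 27x - 90

x^3 + 4x^2 - 27x - 90


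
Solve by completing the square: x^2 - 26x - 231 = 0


Start: x^2 - 26x - 231 = 0
Move constant: x^2 - 26x = 231
Half of -26 is -13, squared is 169
Add 169 to both sides: x^2 - 26x + 169 = 400
(x - 13)^2 = 400
x - 13 = ±20
x = 13 + 20 = 33 or x = 13 - 20 = -7

x = -7, x = 33


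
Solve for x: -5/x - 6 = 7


Subtract -6 from both sides: -5/x = 13
Multiply both sides by x: -5 = 13 * x
Divide by 13: x = -5/13

x = -5/13


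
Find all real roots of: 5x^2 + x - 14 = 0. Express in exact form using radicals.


Using the quadratic formula: x = (-b ± sqrt(b^2 - 4ac)) / (2a)
Here a = 5, b = 1, c = -14
Discriminant = b^2 - 4ac = 1^2 - 4(5)(-14) = 1 + 280 = 281
Since discriminant = 281 > 0, there are two real roots.
x = (-1 ± sqrt(281)) / 10
Numerically: x ≈ 1.5763 or x ≈ -1.7763

x = (-1 + sqrt(281)) / 10 or x = (-1 - sqrt(281)) / 10


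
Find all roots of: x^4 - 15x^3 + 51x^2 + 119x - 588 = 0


Let p(x) = x^4 - 15x^3 + 51x^2 + 119x - 588. By the rational root theorem (leading coefficient 1), any rational root is an integer divisor of 588: try ±1, ±2, ... in turn.
Test x = 1: value = -432 ≠ 0.
Test x = -1: value = -640 ≠ 0.
Test x = 2: value = -250 ≠ 0.
Test x = -2: value = -486 ≠ 0.
Test x = 3: value = -96 ≠ 0.
Test x = -3: value = 0 ✓, so (x + 3) is a factor.
Synthetic division by (x + 3): bring down 1; 1(-3) - 15 = -18; (-18)(-3) + 51 = 105; 105(-3) + 119 = -196; (-196)(-3) - 588 = 0 → quotient x^3 - 18x^2 + 105x - 196, remainder 0.
Continue with the quotient x^3 - 18x^2 + 105x - 196 (candidates must divide 196).
Test x = 4: value = 0 ✓, so (x - 4) is a factor.
Synthetic division by (x - 4): bring down 1; 1(4) - 18 = -14; (-14)(4) + 105 = 49; 49(4) - 196 = 0 → quotient x^2 - 14x + 49, remainder 0.
Solve the quadratic x^2 - 14x + 49 = 0: discriminant = (-14)^2 - 4(1)(49) = 196 - 196 = 0.
Discriminant = 0, so a double root: x = 14/2 = 7.
Collecting all roots found:

x = -3, x = 4, x = 7 (multiplicity 2)


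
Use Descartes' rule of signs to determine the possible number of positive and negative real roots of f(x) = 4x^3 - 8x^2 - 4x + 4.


Descartes' rule of signs:

For positive roots, count sign changes in f(x) = 4x^3 - 8x^2 - 4x + 4:
Signs of coefficients: +, -, -, +
Number of sign changes: 2
Possible positive real roots: 2, 0

For negative roots, examine f(-x) = -4x^3 - 8x^2 + 4x + 4:
Signs of coefficients: -, -, +, +
Number of sign changes: 1
Possible negative real roots: 1

Positive roots: 2 or 0; Negative roots: 1


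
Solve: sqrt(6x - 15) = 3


Square both sides: 6x - 15 = 3^2 = 9
6x = 9 + 15 = 24
x = 4
Check: sqrt(6*4 - 15) = sqrt(9) = 3 ✓

x = 4


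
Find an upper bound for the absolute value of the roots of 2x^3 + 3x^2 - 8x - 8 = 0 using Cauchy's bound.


Cauchy's bound: all roots r satisfy |r| <= 1 + max(|a_i/a_n|) for i = 0,...,n-1
where a_n is the leading coefficient.

Coefficients: [2, 3, -8, -8]
Leading coefficient a_n = 2
Ratios |a_i/a_n|: 3/2, 4, 4
Maximum ratio: 4
Cauchy's bound: |r| <= 1 + 4 = 5

Upper bound = 5


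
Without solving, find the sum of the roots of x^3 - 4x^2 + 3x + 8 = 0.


By Vieta's formulas for x^3 + bx^2 + cx + d = 0:
  r1 + r2 + r3 = -b/a = 4
  r1*r2 + r1*r3 + r2*r3 = c/a = 3
  r1*r2*r3 = -d/a = -8


Sum = 4


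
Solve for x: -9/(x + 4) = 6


Multiply both sides by (x + 4): -9 = 6(x + 4)
Distribute: -9 = 6x + 24
6x = -9 - 24 = -33
x = -11/2

x = -11/2
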